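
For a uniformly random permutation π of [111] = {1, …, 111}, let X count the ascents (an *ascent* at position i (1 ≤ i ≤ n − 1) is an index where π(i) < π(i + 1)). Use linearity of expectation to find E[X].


Write X = Σ X_I over i = 1, …, 110, with X_I the indicator of one ascent.
There are 110 indicators.
For each fixed i, the pair (π(i), π(i+1)) is a uniformly random ordered pair of distinct values from {1, …, 111}; by symmetry P[π(i) < π(i+1)] = 1/2.
By linearity: E[X] = 110 · (1/2) = (111 − 1) · (1/2) = 55 ≈ 55.0000.

E[X] = 55 = 55.0000.


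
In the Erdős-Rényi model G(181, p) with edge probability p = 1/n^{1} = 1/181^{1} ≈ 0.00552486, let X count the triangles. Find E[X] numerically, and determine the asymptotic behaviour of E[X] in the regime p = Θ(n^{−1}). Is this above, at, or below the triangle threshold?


Number of potential triangles: C(181, 3) = 971970.
Each occurs with probability p³ ≈ (0.00552486)³ ≈ 1.68641430e-07.
By linearity: E[X] = C(181, 3)·p³ ≈ 971970 · 1.68641430e-07 ≈ 0.163914.
Here α = 1, so p = 1/n is exactly at the triangle threshold p ~ 1/n. Asymptotically E[X] → c³/6 = 1³/6 = 1/6 ≈ 0.166667, a bounded constant. In this regime the triangle count is asymptotically Poisson(c³/6).

E[X] ≈ 0.163914; in regime p = Θ(1/n^{1}) E[X] stays bounded (at the triangle threshold p ~ 1/n).


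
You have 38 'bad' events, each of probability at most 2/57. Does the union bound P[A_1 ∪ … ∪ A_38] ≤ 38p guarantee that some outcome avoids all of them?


Union bound: P[∪_{i=1}^{38} A_i] ≤ Σ_i P[A_i] ≤ 38·p = 38·(2/57) = 4/3.
Numerically: 4/3 ≈ 1.333.
Is 4/3 < 1? NO.
Since the bound 4/3 is ≥ 1, the union bound is uninformative here; it does NOT by itself certify existence.

38·p = 4/3 ≈ 1.333; existence NOT certified by the union bound.


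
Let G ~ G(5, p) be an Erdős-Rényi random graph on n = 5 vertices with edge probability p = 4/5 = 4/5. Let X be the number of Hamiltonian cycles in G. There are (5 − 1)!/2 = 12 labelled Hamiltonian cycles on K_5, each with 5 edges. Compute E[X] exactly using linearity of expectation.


K_5 has (5 − 1)!/2 = 12 labelled Hamiltonian cycles.
For each such Hamiltonian cycle H, let X_H = 1 if all 5 edges of H are present in G. Then P[X_H = 1] = p^{5} = (4/5)^{5} = 1024/3125.
By linearity: E[X] = Σ_H E[X_H] = 12 · p^{5} = 12 · 1024/3125 = 12288/3125.
Numerically: E[X] ≈ 3.932.

E[X] = 12 · (4/5)^{5} = 12288/3125 ≈ 3.932.


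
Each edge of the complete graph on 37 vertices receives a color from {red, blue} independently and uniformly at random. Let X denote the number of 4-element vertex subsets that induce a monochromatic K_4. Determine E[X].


Let X = Σ_S X_S over the C(37, 4) = 66045 subsets S of size 4, where X_S = 1 if the K_4 on S is monochromatic.
For a fixed S, the K_4 on S has C(4, 2) = 6 edges. P[all 6 edges red] = (1/2)^6, and likewise for blue, so P[monochromatic] = 2·(1/2)^6 = 2^{1 − 6} = 1/32.
By linearity of expectation: E[X] = C(37, 4) · 2^{1 − 6} = 66045 · 1/32 = 66045/32.
Numerically: E[X] ≈ 2063.9062.

E[X] = C(37,4)·2^(1−C(4,2)) = 66045/32 ≈ 2063.9062.


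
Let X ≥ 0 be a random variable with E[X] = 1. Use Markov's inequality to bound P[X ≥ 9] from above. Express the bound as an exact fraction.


μ = E[X] = 1, a = 9.
Markov: P[X ≥ 9] ≤ μ/a = (1)/9 = 1/9.
Numerically: ≈ 0.111111.
(Since a = 9 > μ = 1.000000, the bound 1/9 is < 1 and informative.)

P[X ≥ 9] ≤ 1/9 ≈ 0.111111.


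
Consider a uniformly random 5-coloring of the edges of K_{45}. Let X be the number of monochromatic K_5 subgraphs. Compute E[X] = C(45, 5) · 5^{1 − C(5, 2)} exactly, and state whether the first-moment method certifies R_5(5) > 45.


E[X] = C(45, 5) · 5^{1 − 10} = 1221759 · 5^{−9} = 1221759/1953125.
As a reduced fraction: E[X] = 1221759/1953125 ≈ 0.6255406.
Is E[X] < 1? YES.
Since E[X] < 1, there exists a 5-coloring of K_{45} with no monochromatic K_5; hence R_5(5) > 45.

E[X] = 1221759/1953125 ≈ 0.6255406; E[X] < 1, so R_5(5) > 45.


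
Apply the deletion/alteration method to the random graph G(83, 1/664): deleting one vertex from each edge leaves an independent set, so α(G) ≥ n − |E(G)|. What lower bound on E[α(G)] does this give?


E[|E(G)|] = C(83, 2)·p = 3403 · (1/664) = 41/8.
E[α(G)] ≥ n − E[|E(G)|] = 83 − 41/8 = 623/8.
Numerically: ≈ 77.87500.
(This is only a lower bound; the true E[α(G)] may be larger.)

E[α(G)] ≥ 623/8 ≈ 77.87500.


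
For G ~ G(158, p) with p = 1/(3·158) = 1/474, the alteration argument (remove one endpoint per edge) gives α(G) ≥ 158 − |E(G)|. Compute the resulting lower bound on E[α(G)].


E[|E(G)|] = C(158, 2)·p = 12403 · (1/474) = 157/6.
E[α(G)] ≥ n − E[|E(G)|] = 158 − 157/6 = 791/6.
Numerically: ≈ 131.833333.
(This is only a lower bound; the true E[α(G)] may be larger.)

E[α(G)] ≥ 791/6 ≈ 131.833333.


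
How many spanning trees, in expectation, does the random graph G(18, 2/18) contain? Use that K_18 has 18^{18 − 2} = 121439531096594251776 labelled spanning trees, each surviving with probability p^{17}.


K_18 has 18^{18 − 2} = 121439531096594251776 labelled spanning trees.
For each such spanning tree H, let X_H = 1 if all 17 edges of H are present in G. Then P[X_H = 1] = p^{17} = (1/9)^{17} = 1/16677181699666569.
Summing the indicators: E[X] = Σ_H E[X_H] = 121439531096594251776 · p^{17} = 121439531096594251776 · 1/16677181699666569 = 65536/9.
Numerically: E[X] ≈ 7282.

E[X] = 121439531096594251776 · (1/9)^{17} = 65536/9 ≈ 7282.


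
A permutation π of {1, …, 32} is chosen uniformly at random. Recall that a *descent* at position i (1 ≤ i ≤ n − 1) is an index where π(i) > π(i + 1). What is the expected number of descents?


Write X = Σ X_I over i = 1, …, 31, with X_I the indicator of one descent.
There are 31 indicators.
For each fixed i, the pair (π(i), π(i+1)) is a uniformly random ordered pair of distinct values from {1, …, 32}; by symmetry P[π(i) > π(i+1)] = 1/2.
By linearity: E[X] = 31 · (1/2) = (32 − 1) · (1/2) = 31/2 ≈ 15.50000.

E[X] = 31/2 = 15.50000.


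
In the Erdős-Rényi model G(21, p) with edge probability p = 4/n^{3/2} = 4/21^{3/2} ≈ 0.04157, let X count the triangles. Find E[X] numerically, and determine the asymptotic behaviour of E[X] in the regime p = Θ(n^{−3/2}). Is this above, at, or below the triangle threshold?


Number of potential triangles: C(21, 3) = 1330.
Each occurs with probability p³ ≈ (0.04157)³ ≈ 7.181136e-05.
By linearity: E[X] = C(21, 3)·p³ ≈ 1330 · 7.181136e-05 ≈ 0.0955.
Since α = 3/2 > 1, p = c/n^{3/2} = o(1/n) is below the triangle threshold p ~ 1/n. Asymptotically E[X] ~ (c³/6)·n^{3(1−α)} = (4³/6)·n^{-1.5} → 0, so by Markov's inequality G has no triangles w.h.p.

E[X] ≈ 0.0955; in regime p = Θ(1/n^{3/2}) E[X] tends to 0 (below the triangle threshold p ~ 1/n).


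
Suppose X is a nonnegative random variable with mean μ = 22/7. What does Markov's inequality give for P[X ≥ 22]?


μ = E[X] = 22/7, a = 22.
Markov: P[X ≥ 22] ≤ μ/a = (22/7)/22 = 1/7.
Numerically: ≈ 0.142857.
(Since a = 22 > μ = 3.142857, the bound 1/7 is < 1 and informative.)

P[X ≥ 22] ≤ 1/7 ≈ 0.142857.


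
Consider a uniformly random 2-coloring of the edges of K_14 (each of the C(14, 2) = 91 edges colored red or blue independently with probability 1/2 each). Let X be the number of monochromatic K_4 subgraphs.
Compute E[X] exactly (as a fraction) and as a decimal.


Let X = Σ_S X_S over the C(14, 4) = 1001 subsets S of size 4, where X_S = 1 if the K_4 on S is monochromatic.
For a fixed S, the K_4 on S has C(4, 2) = 6 edges. P[all 6 edges red] = (1/2)^6, and likewise for blue, so P[monochromatic] = 2·(1/2)^6 = 2^{1 − 6} = 1/32.
By linearity: E[X] = C(14, 4) · 2^{1 − 6} = 1001 · 1/32 = 1001/32.
Numerically: E[X] ≈ 31.28125.

E[X] = C(14,4)·2^(1−C(4,2)) = 1001/32 ≈ 31.28125.


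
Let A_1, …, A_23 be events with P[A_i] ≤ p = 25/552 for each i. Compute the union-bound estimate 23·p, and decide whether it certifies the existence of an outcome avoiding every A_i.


Union bound: P[∪_{i=1}^{23} A_i] ≤ Σ_i P[A_i] ≤ 23·p = 23·(25/552) = 25/24.
Numerically: 25/24 ≈ 1.0417.
Is 25/24 < 1? NO.
Since the bound 25/24 is ≥ 1, the union bound is uninformative here; it does NOT by itself certify existence.

23·p = 25/24 ≈ 1.0417; existence NOT certified by the union bound.


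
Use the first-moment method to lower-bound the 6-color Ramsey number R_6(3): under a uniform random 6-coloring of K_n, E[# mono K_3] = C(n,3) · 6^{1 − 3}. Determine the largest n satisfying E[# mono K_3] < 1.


We need C(n, 3) · 6^{1 − 3} < 1, i.e. C(n, 3) < 6^{3 − 1} = 36.
Check values of n near the boundary:
  n = 3: C(3, 3) = 1; 1 < 36? YES
  n = 4: C(4, 3) = 4; 4 < 36? YES
  n = 5: C(5, 3) = 10; 10 < 36? YES
  n = 6: C(6, 3) = 20; 20 < 36? YES
  n = 7: C(7, 3) = 35; 35 < 36? YES
  n = 8: C(8, 3) = 56; 56 < 36? NO
  n = 9: C(9, 3) = 84; 84 < 36? NO
The largest n with C(n, 3) < 36 is n = 7 (where E[X] = 35/36 ≈ 0.9722222). Hence R_6(3) > 7, i.e. R_6(3) ≥ 8.

Largest n = 7; hence R_6(3) > 7.


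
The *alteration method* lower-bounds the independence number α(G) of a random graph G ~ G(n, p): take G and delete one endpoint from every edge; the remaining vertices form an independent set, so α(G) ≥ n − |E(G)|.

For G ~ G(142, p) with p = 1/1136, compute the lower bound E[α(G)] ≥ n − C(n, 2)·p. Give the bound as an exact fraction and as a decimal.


E[|E(G)|] = C(142, 2)·p = 10011 · (1/1136) = 141/16.
E[α(G)] ≥ n − E[|E(G)|] = 142 − 141/16 = 2131/16.
Numerically: ≈ 133.1875.
(This is only a lower bound; the true E[α(G)] may be larger.)

E[α(G)] ≥ 2131/16 ≈ 133.1875.


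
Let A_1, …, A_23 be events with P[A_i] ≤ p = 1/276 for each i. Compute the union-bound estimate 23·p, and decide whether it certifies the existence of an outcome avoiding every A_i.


Union bound: P[∪_{i=1}^{23} A_i] ≤ Σ_i P[A_i] ≤ 23·p = 23·(1/276) = 1/12.
Numerically: 1/12 ≈ 0.0833.
Is 1/12 < 1? YES.
Since P[∪ A_i] ≤ 1/12 < 1, the complement has P[∩ A_i^c] ≥ 1 − 1/12 = 11/12 > 0, so some outcome avoids every A_i.

23·p = 1/12 ≈ 0.0833; existence CERTIFIED by the union bound.


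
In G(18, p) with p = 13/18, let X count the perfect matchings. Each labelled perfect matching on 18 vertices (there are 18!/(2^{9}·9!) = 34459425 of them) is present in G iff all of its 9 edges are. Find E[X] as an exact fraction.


K_18 has 18!/(2^{9}·9!) = 34459425 labelled perfect matchings.
For each such perfect matching H, let X_H = 1 if all 9 edges of H are present in G. Then P[X_H = 1] = p^{9} = (13/18)^{9} = 10604499373/198359290368.
By linearity of expectation: E[X] = Σ_H E[X_H] = 34459425 · p^{9} = 34459425 · 10604499373/198359290368 = 4511419145758525/2448880128.
Numerically: E[X] ≈ 1.84e+06.

E[X] = 34459425 · (13/18)^{9} = 4511419145758525/2448880128 ≈ 1.84e+06.


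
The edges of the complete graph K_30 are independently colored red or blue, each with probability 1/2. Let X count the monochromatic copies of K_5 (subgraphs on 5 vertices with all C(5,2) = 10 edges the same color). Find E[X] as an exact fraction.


Let X = Σ_S X_S over the C(30, 5) = 142506 subsets S of size 5, where X_S = 1 if the K_5 on S is monochromatic.
For a fixed S, the K_5 on S has C(5, 2) = 10 edges. P[all 10 edges red] = (1/2)^10, and likewise for blue, so P[monochromatic] = 2·(1/2)^10 = 2^{1 − 10} = 1/512.
Summing: E[X] = C(30, 5) · 2^{1 − 10} = 142506 · 1/512 = 71253/256.
Numerically: E[X] ≈ 278.33203.

E[X] = C(30,5)·2^(1−C(5,2)) = 71253/256 ≈ 278.33203.


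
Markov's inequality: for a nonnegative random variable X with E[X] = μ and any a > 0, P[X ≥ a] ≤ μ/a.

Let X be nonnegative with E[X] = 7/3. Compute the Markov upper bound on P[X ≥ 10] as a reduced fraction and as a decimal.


μ = E[X] = 7/3, a = 10.
Markov: P[X ≥ 10] ≤ μ/a = (7/3)/10 = 7/30.
Numerically: ≈ 0.2333.
(Since a = 10 > μ = 2.3333, the bound 7/30 is < 1 and informative.)

P[X ≥ 10] ≤ 7/30 ≈ 0.2333.


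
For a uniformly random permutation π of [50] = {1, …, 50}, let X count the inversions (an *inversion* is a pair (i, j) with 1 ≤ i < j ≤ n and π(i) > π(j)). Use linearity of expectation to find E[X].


Write X = Σ X_I over the C(50, 2) = 1225 pairs i < j, with X_I the indicator of one inversion.
There are 1225 indicators.
For each fixed pair i < j, the values π(i) and π(j) are two distinct elements of {1, …, 50} in uniformly random order; by symmetry P[π(i) > π(j)] = 1/2.
By linearity: E[X] = 1225 · (1/2) = C(50, 2) · (1/2) = 1225/2 = 1225/2 ≈ 612.50000.

E[X] = 1225/2 = 612.50000.


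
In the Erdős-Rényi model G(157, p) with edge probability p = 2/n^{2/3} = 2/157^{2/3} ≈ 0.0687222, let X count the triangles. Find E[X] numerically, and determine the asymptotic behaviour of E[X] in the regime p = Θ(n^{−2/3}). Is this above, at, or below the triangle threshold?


Number of potential triangles: C(157, 3) = 632710.
Each occurs with probability p³ ≈ (0.0687222)³ ≈ 3.24556777e-04.
By linearity: E[X] = C(157, 3)·p³ ≈ 632710 · 3.24556777e-04 ≈ 205.350318.
Since α = 2/3 < 1, p = c/n^{2/3} ≫ 1/n is above the triangle threshold p ~ 1/n. Asymptotically E[X] ~ (c³/6)·n^{3(1−α)} = (2³/6)·n^{1} → ∞; triangles are abundant w.h.p.

E[X] ≈ 205.350318; in regime p = Θ(1/n^{2/3}) E[X] diverges (above the triangle threshold p ~ 1/n).


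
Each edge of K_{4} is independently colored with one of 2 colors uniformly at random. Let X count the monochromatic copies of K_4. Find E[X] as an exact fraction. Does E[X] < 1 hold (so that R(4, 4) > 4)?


E[X] = C(4, 4) · 2^{1 − 6} = 1 · 2^{−5} = 1/32.
As a reduced fraction: E[X] = 1/32 ≈ 0.0312.
Is E[X] < 1? YES.
Since E[X] < 1, there exists a 2-coloring of K_{4} with no monochromatic K_4; hence R(4, 4) > 4.

E[X] = 1/32 ≈ 0.0312; E[X] < 1, so R(4, 4) > 4.


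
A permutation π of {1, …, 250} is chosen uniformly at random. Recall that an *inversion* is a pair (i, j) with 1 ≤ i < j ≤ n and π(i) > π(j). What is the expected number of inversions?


Write X = Σ X_I over the C(250, 2) = 31125 pairs i < j, with X_I the indicator of one inversion.
There are 31125 indicators.
For each fixed pair i < j, the values π(i) and π(j) are two distinct elements of {1, …, 250} in uniformly random order; by symmetry P[π(i) > π(j)] = 1/2.
By linearity: E[X] = 31125 · (1/2) = C(250, 2) · (1/2) = 31125/2 = 31125/2 ≈ 15562.500000.

E[X] = 31125/2 = 15562.500000.


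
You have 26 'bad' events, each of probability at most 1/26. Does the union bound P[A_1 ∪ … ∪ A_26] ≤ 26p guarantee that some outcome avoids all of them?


Union bound: P[∪_{i=1}^{26} A_i] ≤ Σ_i P[A_i] ≤ 26·p = 26·(1/26) = 1.
Numerically: 1 ≈ 1.000000.
Is 1 < 1? NO.
Since the bound 1 is ≥ 1, the union bound is uninformative here; it does NOT by itself certify existence.

26·p = 1 ≈ 1.000000; existence NOT certified by the union bound.


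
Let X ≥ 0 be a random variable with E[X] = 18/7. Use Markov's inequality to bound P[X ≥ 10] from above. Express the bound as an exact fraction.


μ = E[X] = 18/7, a = 10.
Markov: P[X ≥ 10] ≤ μ/a = (18/7)/10 = 9/35.
Numerically: ≈ 0.25714.
(Since a = 10 > μ = 2.57143, the bound 9/35 is < 1 and informative.)

P[X ≥ 10] ≤ 9/35 ≈ 0.25714.


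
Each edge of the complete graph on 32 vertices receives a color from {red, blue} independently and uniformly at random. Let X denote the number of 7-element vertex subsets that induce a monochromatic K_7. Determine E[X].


Let X = Σ_S X_S over the C(32, 7) = 3365856 subsets S of size 7, where X_S = 1 if the K_7 on S is monochromatic.
For a fixed S, the K_7 on S has C(7, 2) = 21 edges. P[all 21 edges red] = (1/2)^21, and likewise for blue, so P[monochromatic] = 2·(1/2)^21 = 2^{1 − 21} = 1/1048576.
By linearity of expectation: E[X] = C(32, 7) · 2^{1 − 21} = 3365856 · 1/1048576 = 105183/32768.
Numerically: E[X] ≈ 3.209930.

E[X] = C(32,7)·2^(1−C(7,2)) = 105183/32768 ≈ 3.209930.


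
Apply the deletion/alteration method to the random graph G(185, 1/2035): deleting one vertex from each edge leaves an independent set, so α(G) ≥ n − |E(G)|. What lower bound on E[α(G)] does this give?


E[|E(G)|] = C(185, 2)·p = 17020 · (1/2035) = 92/11.
E[α(G)] ≥ n − E[|E(G)|] = 185 − 92/11 = 1943/11.
Numerically: ≈ 176.636364.
(This is only a lower bound; the true E[α(G)] may be larger.)

E[α(G)] ≥ 1943/11 ≈ 176.636364.


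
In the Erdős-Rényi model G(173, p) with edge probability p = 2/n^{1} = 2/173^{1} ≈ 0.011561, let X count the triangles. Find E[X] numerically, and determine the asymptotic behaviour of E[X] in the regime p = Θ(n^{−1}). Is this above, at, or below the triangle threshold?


Number of potential triangles: C(173, 3) = 848046.
Each occurs with probability p³ ≈ (0.011561)³ ≈ 1.5450825e-06.
By linearity: E[X] = C(173, 3)·p³ ≈ 848046 · 1.5450825e-06 ≈ 1.31030.
Here α = 1, so p = 2/n is exactly at the triangle threshold p ~ 1/n. Asymptotically E[X] → c³/6 = 2³/6 = 4/3 ≈ 1.33333, a bounded constant. In this regime the triangle count is asymptotically Poisson(c³/6).

E[X] ≈ 1.31030; in regime p = Θ(1/n^{1}) E[X] stays bounded (at the triangle threshold p ~ 1/n).


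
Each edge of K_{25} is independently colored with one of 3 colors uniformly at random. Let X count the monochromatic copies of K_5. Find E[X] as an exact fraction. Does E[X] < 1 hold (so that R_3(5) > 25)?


E[X] = C(25, 5) · 3^{1 − 10} = 53130 · 3^{−9} = 53130/19683.
As a reduced fraction: E[X] = 17710/6561 ≈ 2.699.
Is E[X] < 1? NO.
Since E[X] ≥ 1, the first-moment bound is inconclusive at n = 25; it does NOT by itself certify R_3(5) > 25.

E[X] = 17710/6561 ≈ 2.699; E[X] ≥ 1; first-moment method inconclusive here.


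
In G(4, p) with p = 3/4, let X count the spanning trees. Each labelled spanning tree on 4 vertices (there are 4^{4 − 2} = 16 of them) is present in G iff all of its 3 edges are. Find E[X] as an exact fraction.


K_4 has 4^{4 − 2} = 16 labelled spanning trees.
For each such spanning tree H, let X_H = 1 if all 3 edges of H are present in G. Then P[X_H = 1] = p^{3} = (3/4)^{3} = 27/64.
By linearity of expectation: E[X] = Σ_H E[X_H] = 16 · p^{3} = 16 · 27/64 = 27/4.
Numerically: E[X] ≈ 6.75.

E[X] = 16 · (3/4)^{3} = 27/4 ≈ 6.75.


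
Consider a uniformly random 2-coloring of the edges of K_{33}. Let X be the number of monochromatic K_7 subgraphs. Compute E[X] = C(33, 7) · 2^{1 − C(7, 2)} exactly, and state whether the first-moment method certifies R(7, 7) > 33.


E[X] = C(33, 7) · 2^{1 − 21} = 4272048 · 2^{−20} = 4272048/1048576.
As a reduced fraction: E[X] = 267003/65536 ≈ 4.0741.
Is E[X] < 1? NO.
Since E[X] ≥ 1, the first-moment bound is inconclusive at n = 33; it does NOT by itself certify R(7, 7) > 33.

E[X] = 267003/65536 ≈ 4.0741; E[X] ≥ 1; first-moment method inconclusive here.


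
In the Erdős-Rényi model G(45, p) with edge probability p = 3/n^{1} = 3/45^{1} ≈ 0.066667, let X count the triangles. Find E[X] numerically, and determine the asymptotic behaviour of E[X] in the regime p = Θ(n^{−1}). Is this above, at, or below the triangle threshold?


Number of potential triangles: C(45, 3) = 14190.
Each occurs with probability p³ ≈ (0.066667)³ ≈ 2.9629630e-04.
By linearity: E[X] = C(45, 3)·p³ ≈ 14190 · 2.9629630e-04 ≈ 4.20444.
Here α = 1, so p = 3/n is exactly at the triangle threshold p ~ 1/n. Asymptotically E[X] → c³/6 = 3³/6 = 9/2 ≈ 4.50000, a bounded constant. In this regime the triangle count is asymptotically Poisson(c³/6).

E[X] ≈ 4.20444; in regime p = Θ(1/n^{1}) E[X] stays bounded (at the triangle threshold p ~ 1/n).


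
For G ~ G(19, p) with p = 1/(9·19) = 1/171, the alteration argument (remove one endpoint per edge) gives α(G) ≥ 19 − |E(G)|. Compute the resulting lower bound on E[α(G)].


E[|E(G)|] = C(19, 2)·p = 171 · (1/171) = 1.
E[α(G)] ≥ n − E[|E(G)|] = 19 − 1 = 18.
Numerically: ≈ 18.000.
(This is only a lower bound; the true E[α(G)] may be larger.)

E[α(G)] ≥ 18 ≈ 18.000.


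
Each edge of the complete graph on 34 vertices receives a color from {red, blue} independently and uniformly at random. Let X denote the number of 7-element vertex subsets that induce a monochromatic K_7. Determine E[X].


Let X = Σ_S X_S over the C(34, 7) = 5379616 subsets S of size 7, where X_S = 1 if the K_7 on S is monochromatic.
For a fixed S, the K_7 on S has C(7, 2) = 21 edges. P[all 21 edges red] = (1/2)^21, and likewise for blue, so P[monochromatic] = 2·(1/2)^21 = 2^{1 − 21} = 1/1048576.
By linearity: E[X] = C(34, 7) · 2^{1 − 21} = 5379616 · 1/1048576 = 168113/32768.
Numerically: E[X] ≈ 5.1304.

E[X] = C(34,7)·2^(1−C(7,2)) = 168113/32768 ≈ 5.1304.


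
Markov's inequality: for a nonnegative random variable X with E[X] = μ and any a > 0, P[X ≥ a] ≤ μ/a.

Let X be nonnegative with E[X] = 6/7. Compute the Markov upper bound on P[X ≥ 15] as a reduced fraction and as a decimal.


μ = E[X] = 6/7, a = 15.
Markov: P[X ≥ 15] ≤ μ/a = (6/7)/15 = 2/35.
Numerically: ≈ 0.05714.
(Since a = 15 > μ = 0.85714, the bound 2/35 is < 1 and informative.)

P[X ≥ 15] ≤ 2/35 ≈ 0.05714.


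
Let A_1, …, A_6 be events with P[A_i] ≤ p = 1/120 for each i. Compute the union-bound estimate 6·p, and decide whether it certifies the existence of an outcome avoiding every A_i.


Union bound: P[∪_{i=1}^{6} A_i] ≤ Σ_i P[A_i] ≤ 6·p = 6·(1/120) = 1/20.
Numerically: 1/20 ≈ 0.050000.
Is 1/20 < 1? YES.
Since P[∪ A_i] ≤ 1/20 < 1, the complement has P[∩ A_i^c] ≥ 1 − 1/20 = 19/20 > 0, so some outcome avoids every A_i.

6·p = 1/20 ≈ 0.050000; existence CERTIFIED by the union bound.


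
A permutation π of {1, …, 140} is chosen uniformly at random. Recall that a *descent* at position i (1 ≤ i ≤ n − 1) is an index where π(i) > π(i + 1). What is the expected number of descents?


Write X = Σ X_I over i = 1, …, 139, with X_I the indicator of one descent.
There are 139 indicators.
For each fixed i, the pair (π(i), π(i+1)) is a uniformly random ordered pair of distinct values from {1, …, 140}; by symmetry P[π(i) > π(i+1)] = 1/2.
By linearity: E[X] = 139 · (1/2) = (140 − 1) · (1/2) = 139/2 ≈ 69.50000.

E[X] = 139/2 = 69.50000.


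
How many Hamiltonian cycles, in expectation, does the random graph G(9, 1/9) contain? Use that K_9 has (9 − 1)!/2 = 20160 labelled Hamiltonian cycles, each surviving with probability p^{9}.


K_9 has (9 − 1)!/2 = 20160 labelled Hamiltonian cycles.
For each such Hamiltonian cycle H, let X_H = 1 if all 9 edges of H are present in G. Then P[X_H = 1] = p^{9} = (1/9)^{9} = 1/387420489.
Summing the indicators: E[X] = Σ_H E[X_H] = 20160 · p^{9} = 20160 · 1/387420489 = 2240/43046721.
Numerically: E[X] ≈ 5.204e-05.

E[X] = 20160 · (1/9)^{9} = 2240/43046721 ≈ 5.204e-05.


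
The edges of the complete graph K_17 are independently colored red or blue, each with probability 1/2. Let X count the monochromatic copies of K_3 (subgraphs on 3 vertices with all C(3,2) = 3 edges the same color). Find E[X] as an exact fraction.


Let X = Σ_S X_S over the C(17, 3) = 680 subsets S of size 3, where X_S = 1 if the K_3 on S is monochromatic.
For a fixed S, the K_3 on S has C(3, 2) = 3 edges. P[all 3 edges red] = (1/2)^3, and likewise for blue, so P[monochromatic] = 2·(1/2)^3 = 2^{1 − 3} = 1/4.
By linearity: E[X] = C(17, 3) · 2^{1 − 3} = 680 · 1/4 = 170.
Numerically: E[X] ≈ 170.000000.

E[X] = C(17,3)·2^(1−C(3,2)) = 170 ≈ 170.000000.


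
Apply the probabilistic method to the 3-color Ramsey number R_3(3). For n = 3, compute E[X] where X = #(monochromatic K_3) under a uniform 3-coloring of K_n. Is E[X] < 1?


E[X] = C(3, 3) · 3^{1 − 3} = 1 · 3^{−2} = 1/9.
As a reduced fraction: E[X] = 1/9 ≈ 0.111.
Is E[X] < 1? YES.
Since E[X] < 1, there exists a 3-coloring of K_{3} with no monochromatic K_3; hence R_3(3) > 3.

E[X] = 1/9 ≈ 0.111; E[X] < 1, so R_3(3) > 3.


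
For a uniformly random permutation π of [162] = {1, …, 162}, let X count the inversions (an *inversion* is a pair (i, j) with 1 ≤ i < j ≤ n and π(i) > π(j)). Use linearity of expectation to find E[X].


Write X = Σ X_I over the C(162, 2) = 13041 pairs i < j, with X_I the indicator of one inversion.
There are 13041 indicators.
For each fixed pair i < j, the values π(i) and π(j) are two distinct elements of {1, …, 162} in uniformly random order; by symmetry P[π(i) > π(j)] = 1/2.
By linearity: E[X] = 13041 · (1/2) = C(162, 2) · (1/2) = 13041/2 = 13041/2 ≈ 6520.50000.

E[X] = 13041/2 = 6520.50000.


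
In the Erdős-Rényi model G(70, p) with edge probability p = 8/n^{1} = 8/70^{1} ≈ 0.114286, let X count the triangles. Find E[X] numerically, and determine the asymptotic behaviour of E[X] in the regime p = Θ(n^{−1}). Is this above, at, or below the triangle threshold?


Number of potential triangles: C(70, 3) = 54740.
Each occurs with probability p³ ≈ (0.114286)³ ≈ 1.49271137e-03.
By linearity: E[X] = C(70, 3)·p³ ≈ 54740 · 1.49271137e-03 ≈ 81.711020.
Here α = 1, so p = 8/n is exactly at the triangle threshold p ~ 1/n. Asymptotically E[X] → c³/6 = 8³/6 = 256/3 ≈ 85.333333, a bounded constant. In this regime the triangle count is asymptotically Poisson(c³/6).

E[X] ≈ 81.711020; in regime p = Θ(1/n^{1}) E[X] stays bounded (at the triangle threshold p ~ 1/n).


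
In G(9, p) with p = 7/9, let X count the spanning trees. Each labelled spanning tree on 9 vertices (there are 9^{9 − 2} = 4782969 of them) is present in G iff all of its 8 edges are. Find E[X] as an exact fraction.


K_9 has 9^{9 − 2} = 4782969 labelled spanning trees.
For each such spanning tree H, let X_H = 1 if all 8 edges of H are present in G. Then P[X_H = 1] = p^{8} = (7/9)^{8} = 5764801/43046721.
By linearity: E[X] = Σ_H E[X_H] = 4782969 · p^{8} = 4782969 · 5764801/43046721 = 5764801/9.
Numerically: E[X] ≈ 6.405e+05.

E[X] = 4782969 · (7/9)^{8} = 5764801/9 ≈ 6.405e+05.


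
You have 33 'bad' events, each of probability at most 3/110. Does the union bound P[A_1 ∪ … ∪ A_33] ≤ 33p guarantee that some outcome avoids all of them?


Union bound: P[∪_{i=1}^{33} A_i] ≤ Σ_i P[A_i] ≤ 33·p = 33·(3/110) = 9/10.
Numerically: 9/10 ≈ 0.9000.
Is 9/10 < 1? YES.
Since P[∪ A_i] ≤ 9/10 < 1, the complement has P[∩ A_i^c] ≥ 1 − 9/10 = 1/10 > 0, so some outcome avoids every A_i.

33·p = 9/10 ≈ 0.9000; existence CERTIFIED by the union bound.


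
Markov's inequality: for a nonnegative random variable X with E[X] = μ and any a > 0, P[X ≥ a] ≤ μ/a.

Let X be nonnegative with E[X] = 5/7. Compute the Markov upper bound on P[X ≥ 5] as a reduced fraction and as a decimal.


μ = E[X] = 5/7, a = 5.
Markov: P[X ≥ 5] ≤ μ/a = (5/7)/5 = 1/7.
Numerically: ≈ 0.14286.
(Since a = 5 > μ = 0.71429, the bound 1/7 is < 1 and informative.)

P[X ≥ 5] ≤ 1/7 ≈ 0.14286.


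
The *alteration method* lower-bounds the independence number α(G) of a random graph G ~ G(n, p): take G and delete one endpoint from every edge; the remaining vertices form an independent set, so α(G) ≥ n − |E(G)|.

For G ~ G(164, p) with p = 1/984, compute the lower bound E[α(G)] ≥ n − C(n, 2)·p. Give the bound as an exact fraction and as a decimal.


E[|E(G)|] = C(164, 2)·p = 13366 · (1/984) = 163/12.
E[α(G)] ≥ n − E[|E(G)|] = 164 − 163/12 = 1805/12.
Numerically: ≈ 150.416667.
(This is only a lower bound; the true E[α(G)] may be larger.)

E[α(G)] ≥ 1805/12 ≈ 150.416667.


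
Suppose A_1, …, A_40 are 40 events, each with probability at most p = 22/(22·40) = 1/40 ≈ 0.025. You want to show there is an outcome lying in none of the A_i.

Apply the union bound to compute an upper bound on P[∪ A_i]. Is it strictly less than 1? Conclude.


Union bound: P[∪_{i=1}^{40} A_i] ≤ Σ_i P[A_i] ≤ 40·p = 40·(1/40) = 1.
Numerically: 1 ≈ 1.000.
Is 1 < 1? NO.
Since the bound 1 is ≥ 1, the union bound is uninformative here; it does NOT by itself certify existence.

40·p = 1 ≈ 1.000; existence NOT certified by the union bound.


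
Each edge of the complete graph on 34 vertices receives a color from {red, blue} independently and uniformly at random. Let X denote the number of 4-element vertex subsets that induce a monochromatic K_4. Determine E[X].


Let X = Σ_S X_S over the C(34, 4) = 46376 subsets S of size 4, where X_S = 1 if the K_4 on S is monochromatic.
For a fixed S, the K_4 on S has C(4, 2) = 6 edges. P[all 6 edges red] = (1/2)^6, and likewise for blue, so P[monochromatic] = 2·(1/2)^6 = 2^{1 − 6} = 1/32.
By linearity of expectation: E[X] = C(34, 4) · 2^{1 − 6} = 46376 · 1/32 = 5797/4.
Numerically: E[X] ≈ 1449.250000.

E[X] = C(34,4)·2^(1−C(4,2)) = 5797/4 ≈ 1449.250000.


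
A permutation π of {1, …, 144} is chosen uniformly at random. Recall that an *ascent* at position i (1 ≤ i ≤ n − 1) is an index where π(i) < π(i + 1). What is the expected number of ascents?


Write X = Σ X_I over i = 1, …, 143, with X_I the indicator of one ascent.
There are 143 indicators.
For each fixed i, the pair (π(i), π(i+1)) is a uniformly random ordered pair of distinct values from {1, …, 144}; by symmetry P[π(i) < π(i+1)] = 1/2.
By linearity: E[X] = 143 · (1/2) = (144 − 1) · (1/2) = 143/2 ≈ 71.5000.

E[X] = 143/2 = 71.5000.


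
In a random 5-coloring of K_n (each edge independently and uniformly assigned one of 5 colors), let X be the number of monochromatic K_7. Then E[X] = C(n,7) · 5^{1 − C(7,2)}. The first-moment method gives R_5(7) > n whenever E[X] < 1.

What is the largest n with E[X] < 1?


We need C(n, 7) · 5^{1 − 21} < 1, i.e. C(n, 7) < 5^{21 − 1} = 95367431640625.
Check values of n near the boundary:
  n = 336: C(336, 7) = 90079147136880; 90079147136880 < 95367431640625? YES
  n = 337: C(337, 7) = 91989916924632; 91989916924632 < 95367431640625? YES
  n = 338: C(338, 7) = 93935323022736; 93935323022736 < 95367431640625? YES
  n = 339: C(339, 7) = 95915887062372; 95915887062372 < 95367431640625? NO
  n = 340: C(340, 7) = 97932136940560; 97932136940560 < 95367431640625? NO
The largest n with C(n, 7) < 95367431640625 is n = 338 (where E[X] = 93935323022736/95367431640625 ≈ 0.98498). Hence R_5(7) > 338, i.e. R_5(7) ≥ 339.

Largest n = 338; hence R_5(7) > 338.


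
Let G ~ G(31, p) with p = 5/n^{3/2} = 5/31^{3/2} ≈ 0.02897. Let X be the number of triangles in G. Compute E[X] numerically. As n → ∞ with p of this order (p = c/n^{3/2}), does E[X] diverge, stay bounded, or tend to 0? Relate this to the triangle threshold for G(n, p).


Number of potential triangles: C(31, 3) = 4495.
Each occurs with probability p³ ≈ (0.02897)³ ≈ 2.430986e-05.
By linearity: E[X] = C(31, 3)·p³ ≈ 4495 · 2.430986e-05 ≈ 0.1093.
Since α = 3/2 > 1, p = c/n^{3/2} = o(1/n) is below the triangle threshold p ~ 1/n. Asymptotically E[X] ~ (c³/6)·n^{3(1−α)} = (5³/6)·n^{-1.5} → 0, so by Markov's inequality G has no triangles w.h.p.

E[X] ≈ 0.1093; in regime p = Θ(1/n^{3/2}) E[X] tends to 0 (below the triangle threshold p ~ 1/n).


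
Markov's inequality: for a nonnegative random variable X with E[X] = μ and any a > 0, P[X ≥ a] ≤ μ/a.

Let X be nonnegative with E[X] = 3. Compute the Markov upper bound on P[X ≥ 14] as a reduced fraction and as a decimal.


μ = E[X] = 3, a = 14.
Markov: P[X ≥ 14] ≤ μ/a = (3)/14 = 3/14.
Numerically: ≈ 0.2143.
(Since a = 14 > μ = 3.0000, the bound 3/14 is < 1 and informative.)

P[X ≥ 14] ≤ 3/14 ≈ 0.2143.


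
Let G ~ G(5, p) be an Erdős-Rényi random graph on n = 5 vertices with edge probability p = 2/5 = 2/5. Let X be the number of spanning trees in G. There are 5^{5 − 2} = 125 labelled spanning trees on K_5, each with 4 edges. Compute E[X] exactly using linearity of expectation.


K_5 has 5^{5 − 2} = 125 labelled spanning trees.
For each such spanning tree H, let X_H = 1 if all 4 edges of H are present in G. Then P[X_H = 1] = p^{4} = (2/5)^{4} = 16/625.
By linearity of expectation: E[X] = Σ_H E[X_H] = 125 · p^{4} = 125 · 16/625 = 16/5.
Numerically: E[X] ≈ 3.2.

E[X] = 125 · (2/5)^{4} = 16/5 ≈ 3.2.


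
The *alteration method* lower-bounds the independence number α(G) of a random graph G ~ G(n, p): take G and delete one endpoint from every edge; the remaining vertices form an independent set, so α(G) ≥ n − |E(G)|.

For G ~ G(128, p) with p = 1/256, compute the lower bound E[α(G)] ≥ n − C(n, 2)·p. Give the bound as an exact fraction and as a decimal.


E[|E(G)|] = C(128, 2)·p = 8128 · (1/256) = 127/4.
E[α(G)] ≥ n − E[|E(G)|] = 128 − 127/4 = 385/4.
Numerically: ≈ 96.250.
(This is only a lower bound; the true E[α(G)] may be larger.)

E[α(G)] ≥ 385/4 ≈ 96.250.


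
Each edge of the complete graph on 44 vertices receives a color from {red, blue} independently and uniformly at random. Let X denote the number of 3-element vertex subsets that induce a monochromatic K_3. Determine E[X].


Let X = Σ_S X_S over the C(44, 3) = 13244 subsets S of size 3, where X_S = 1 if the K_3 on S is monochromatic.
For a fixed S, the K_3 on S has C(3, 2) = 3 edges. P[all 3 edges red] = (1/2)^3, and likewise for blue, so P[monochromatic] = 2·(1/2)^3 = 2^{1 − 3} = 1/4.
Summing: E[X] = C(44, 3) · 2^{1 − 3} = 13244 · 1/4 = 3311.
Numerically: E[X] ≈ 3311.000.

E[X] = C(44,3)·2^(1−C(3,2)) = 3311 ≈ 3311.000.


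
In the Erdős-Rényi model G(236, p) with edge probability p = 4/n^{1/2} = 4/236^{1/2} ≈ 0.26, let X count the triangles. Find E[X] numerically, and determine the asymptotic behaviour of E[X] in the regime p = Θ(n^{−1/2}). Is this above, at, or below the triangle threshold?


Number of potential triangles: C(236, 3) = 2162940.
Each occurs with probability p³ ≈ (0.26)³ ≈ 1.76527e-02.
By linearity: E[X] = C(236, 3)·p³ ≈ 2162940 · 1.76527e-02 ≈ 38181.804.
Since α = 1/2 < 1, p = c/n^{1/2} ≫ 1/n is above the triangle threshold p ~ 1/n. Asymptotically E[X] ~ (c³/6)·n^{3(1−α)} = (4³/6)·n^{1.5} → ∞; triangles are abundant w.h.p.

E[X] ≈ 38181.804; in regime p = Θ(1/n^{1/2}) E[X] diverges (above the triangle threshold p ~ 1/n).


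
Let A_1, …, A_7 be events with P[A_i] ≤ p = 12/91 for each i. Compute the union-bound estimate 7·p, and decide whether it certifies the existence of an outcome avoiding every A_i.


Union bound: P[∪_{i=1}^{7} A_i] ≤ Σ_i P[A_i] ≤ 7·p = 7·(12/91) = 12/13.
Numerically: 12/13 ≈ 0.9230769.
Is 12/13 < 1? YES.
Since P[∪ A_i] ≤ 12/13 < 1, the complement has P[∩ A_i^c] ≥ 1 − 12/13 = 1/13 > 0, so some outcome avoids every A_i.

7·p = 12/13 ≈ 0.9230769; existence CERTIFIED by the union bound.


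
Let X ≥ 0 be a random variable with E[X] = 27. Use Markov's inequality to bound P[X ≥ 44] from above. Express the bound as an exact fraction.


μ = E[X] = 27, a = 44.
Markov: P[X ≥ 44] ≤ μ/a = (27)/44 = 27/44.
Numerically: ≈ 0.613636.
(Since a = 44 > μ = 27.000000, the bound 27/44 is < 1 and informative.)

P[X ≥ 44] ≤ 27/44 ≈ 0.613636.


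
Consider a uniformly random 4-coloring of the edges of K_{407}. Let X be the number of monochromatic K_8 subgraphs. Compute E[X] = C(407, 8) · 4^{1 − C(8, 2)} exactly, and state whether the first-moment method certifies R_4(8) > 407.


E[X] = C(407, 8) · 4^{1 − 28} = 17424959239309050 · 4^{−27} = 17424959239309050/18014398509481984.
As a reduced fraction: E[X] = 8712479619654525/9007199254740992 ≈ 0.96728.
Is E[X] < 1? YES.
Since E[X] < 1, there exists a 4-coloring of K_{407} with no monochromatic K_8; hence R_4(8) > 407.

E[X] = 8712479619654525/9007199254740992 ≈ 0.96728; E[X] < 1, so R_4(8) > 407.


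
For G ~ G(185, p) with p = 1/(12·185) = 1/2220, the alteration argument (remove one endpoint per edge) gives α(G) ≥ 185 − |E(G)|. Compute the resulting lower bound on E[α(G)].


E[|E(G)|] = C(185, 2)·p = 17020 · (1/2220) = 23/3.
E[α(G)] ≥ n − E[|E(G)|] = 185 − 23/3 = 532/3.
Numerically: ≈ 177.3333.
(This is only a lower bound; the true E[α(G)] may be larger.)

E[α(G)] ≥ 532/3 ≈ 177.3333.


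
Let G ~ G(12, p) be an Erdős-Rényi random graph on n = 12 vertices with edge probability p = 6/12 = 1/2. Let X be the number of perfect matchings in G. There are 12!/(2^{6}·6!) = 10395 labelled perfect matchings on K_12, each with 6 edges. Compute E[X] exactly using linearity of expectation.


K_12 has 12!/(2^{6}·6!) = 10395 labelled perfect matchings.
For each such perfect matching H, let X_H = 1 if all 6 edges of H are present in G. Then P[X_H = 1] = p^{6} = (1/2)^{6} = 1/64.
By linearity: E[X] = Σ_H E[X_H] = 10395 · p^{6} = 10395 · 1/64 = 10395/64.
Numerically: E[X] ≈ 162.422.

E[X] = 10395 · (1/2)^{6} = 10395/64 ≈ 162.422.


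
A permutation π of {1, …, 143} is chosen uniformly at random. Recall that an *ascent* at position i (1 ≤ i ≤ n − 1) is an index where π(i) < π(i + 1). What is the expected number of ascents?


Write X = Σ X_I over i = 1, …, 142, with X_I the indicator of one ascent.
There are 142 indicators.
For each fixed i, the pair (π(i), π(i+1)) is a uniformly random ordered pair of distinct values from {1, …, 143}; by symmetry P[π(i) < π(i+1)] = 1/2.
By linearity: E[X] = 142 · (1/2) = (143 − 1) · (1/2) = 71 ≈ 71.000.

E[X] = 71 = 71.000.


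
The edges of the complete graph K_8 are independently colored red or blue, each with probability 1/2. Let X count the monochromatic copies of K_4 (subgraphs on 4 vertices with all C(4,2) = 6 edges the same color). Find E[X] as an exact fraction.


Let X = Σ_S X_S over the C(8, 4) = 70 subsets S of size 4, where X_S = 1 if the K_4 on S is monochromatic.
For a fixed S, the K_4 on S has C(4, 2) = 6 edges. P[all 6 edges red] = (1/2)^6, and likewise for blue, so P[monochromatic] = 2·(1/2)^6 = 2^{1 − 6} = 1/32.
Summing: E[X] = C(8, 4) · 2^{1 − 6} = 70 · 1/32 = 35/16.
Numerically: E[X] ≈ 2.188.

E[X] = C(8,4)·2^(1−C(4,2)) = 35/16 ≈ 2.188.


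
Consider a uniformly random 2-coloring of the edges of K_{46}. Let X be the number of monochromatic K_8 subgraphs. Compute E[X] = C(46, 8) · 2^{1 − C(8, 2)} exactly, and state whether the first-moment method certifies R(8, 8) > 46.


E[X] = C(46, 8) · 2^{1 − 28} = 260932815 · 2^{−27} = 260932815/134217728.
As a reduced fraction: E[X] = 260932815/134217728 ≈ 1.94410.
Is E[X] < 1? NO.
Since E[X] ≥ 1, the first-moment bound is inconclusive at n = 46; it does NOT by itself certify R(8, 8) > 46.

E[X] = 260932815/134217728 ≈ 1.94410; E[X] ≥ 1; first-moment method inconclusive here.


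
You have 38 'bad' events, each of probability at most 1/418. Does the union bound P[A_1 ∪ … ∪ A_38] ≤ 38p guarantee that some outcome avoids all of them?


Union bound: P[∪_{i=1}^{38} A_i] ≤ Σ_i P[A_i] ≤ 38·p = 38·(1/418) = 1/11.
Numerically: 1/11 ≈ 0.090909.
Is 1/11 < 1? YES.
Since P[∪ A_i] ≤ 1/11 < 1, the complement has P[∩ A_i^c] ≥ 1 − 1/11 = 10/11 > 0, so some outcome avoids every A_i.

38·p = 1/11 ≈ 0.090909; existence CERTIFIED by the union bound.


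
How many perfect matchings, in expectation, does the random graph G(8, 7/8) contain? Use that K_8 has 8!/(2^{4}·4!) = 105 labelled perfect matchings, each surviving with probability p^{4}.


K_8 has 8!/(2^{4}·4!) = 105 labelled perfect matchings.
For each such perfect matching H, let X_H = 1 if all 4 edges of H are present in G. Then P[X_H = 1] = p^{4} = (7/8)^{4} = 2401/4096.
Summing the indicators: E[X] = Σ_H E[X_H] = 105 · p^{4} = 105 · 2401/4096 = 252105/4096.
Numerically: E[X] ≈ 61.549.

E[X] = 105 · (7/8)^{4} = 252105/4096 ≈ 61.549.


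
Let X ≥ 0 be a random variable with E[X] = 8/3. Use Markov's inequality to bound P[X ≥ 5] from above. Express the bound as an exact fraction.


μ = E[X] = 8/3, a = 5.
Markov: P[X ≥ 5] ≤ μ/a = (8/3)/5 = 8/15.
Numerically: ≈ 0.53333.
(Since a = 5 > μ = 2.66667, the bound 8/15 is < 1 and informative.)

P[X ≥ 5] ≤ 8/15 ≈ 0.53333.
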